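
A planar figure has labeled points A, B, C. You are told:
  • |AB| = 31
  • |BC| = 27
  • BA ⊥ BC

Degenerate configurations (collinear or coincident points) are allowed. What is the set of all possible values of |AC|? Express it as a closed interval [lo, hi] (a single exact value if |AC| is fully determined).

|AB| ∈ {31}
|BC| ∈ {27}
|AC| ∈ {13·√(10)}

|AC| = 13·√(10)  (≈ 41.1096)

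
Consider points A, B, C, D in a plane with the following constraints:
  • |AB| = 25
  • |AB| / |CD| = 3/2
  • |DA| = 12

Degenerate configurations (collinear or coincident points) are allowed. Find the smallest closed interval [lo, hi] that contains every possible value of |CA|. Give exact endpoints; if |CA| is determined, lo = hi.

|CA| ∈ [14/3, 86/3]  (≈ [4.6667, 28.6667])

|AB| ∈ {25}
|AD| ∈ {12}
|CD| ∈ {50/3}
|BD| ∈ [13, 37]
|AC| ∈ [14/3, 86/3]
|BC| ∈ [0, 161/3]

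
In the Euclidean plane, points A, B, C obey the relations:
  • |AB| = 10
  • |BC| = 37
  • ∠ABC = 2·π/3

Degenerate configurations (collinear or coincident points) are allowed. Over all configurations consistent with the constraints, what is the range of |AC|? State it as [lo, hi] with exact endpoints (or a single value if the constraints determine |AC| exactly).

|AB| ∈ {10}
|BC| ∈ {37}
|AC| ∈ {√(1839)}

|AC| = √(1839)  (≈ 42.8836)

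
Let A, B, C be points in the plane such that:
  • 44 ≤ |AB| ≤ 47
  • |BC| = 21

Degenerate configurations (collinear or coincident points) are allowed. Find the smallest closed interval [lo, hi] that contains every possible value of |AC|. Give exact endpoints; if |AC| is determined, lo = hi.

|AC| ∈ [23, 68]  (≈ [23.0000, 68.0000])

|AB| ∈ [44, 47]
|BC| ∈ {21}
|AC| ∈ [23, 68]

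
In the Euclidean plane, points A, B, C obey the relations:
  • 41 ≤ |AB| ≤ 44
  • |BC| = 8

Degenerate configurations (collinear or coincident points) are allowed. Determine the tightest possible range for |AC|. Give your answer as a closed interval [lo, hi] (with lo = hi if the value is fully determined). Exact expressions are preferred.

|AC| ∈ [33, 52]  (≈ [33.0000, 52.0000])

|AB| ∈ [41, 44]
|BC| ∈ {8}
|AC| ∈ [33, 52]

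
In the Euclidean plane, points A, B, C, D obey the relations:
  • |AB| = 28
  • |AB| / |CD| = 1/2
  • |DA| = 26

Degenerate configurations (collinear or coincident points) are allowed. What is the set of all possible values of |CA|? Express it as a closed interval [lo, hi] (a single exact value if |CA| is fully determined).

|CA| ∈ [30, 82]  (≈ [30.0000, 82.0000])

|AB| ∈ {28}
|AD| ∈ {26}
|CD| ∈ {56}
|BD| ∈ [2, 54]
|AC| ∈ [30, 82]
|BC| ∈ [2, 110]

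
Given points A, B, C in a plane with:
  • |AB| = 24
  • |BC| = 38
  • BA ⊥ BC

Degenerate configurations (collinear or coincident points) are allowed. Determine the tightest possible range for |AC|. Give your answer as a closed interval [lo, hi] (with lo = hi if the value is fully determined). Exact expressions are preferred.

|AB| ∈ {24}
|BC| ∈ {38}
|AC| ∈ {2·√(505)}

|AC| = 2·√(505)  (≈ 44.9444)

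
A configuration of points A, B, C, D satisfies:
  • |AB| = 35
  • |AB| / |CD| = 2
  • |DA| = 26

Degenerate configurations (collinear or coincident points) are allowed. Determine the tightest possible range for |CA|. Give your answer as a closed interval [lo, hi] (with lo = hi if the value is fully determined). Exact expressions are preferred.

|CA| ∈ [17/2, 87/2]  (≈ [8.5000, 43.5000])

|AB| ∈ {35}
|AD| ∈ {26}
|CD| ∈ {35/2}
|BD| ∈ [9, 61]
|AC| ∈ [17/2, 87/2]
|BC| ∈ [0, 157/2]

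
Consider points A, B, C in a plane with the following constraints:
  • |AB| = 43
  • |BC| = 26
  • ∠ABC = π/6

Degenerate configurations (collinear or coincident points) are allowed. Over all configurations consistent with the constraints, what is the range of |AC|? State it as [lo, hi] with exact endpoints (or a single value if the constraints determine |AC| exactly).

|AC| = √(2525 - 1118·√(3))  (≈ 24.2604)

|AB| ∈ {43}
|BC| ∈ {26}
|AC| ∈ {√(2525 - 1118·√(3))}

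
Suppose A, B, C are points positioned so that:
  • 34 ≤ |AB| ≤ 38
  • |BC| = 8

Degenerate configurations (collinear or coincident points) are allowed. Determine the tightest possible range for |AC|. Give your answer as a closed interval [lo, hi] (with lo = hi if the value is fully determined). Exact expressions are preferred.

|AB| ∈ [34, 38]
|BC| ∈ {8}
|AC| ∈ [26, 46]

|AC| ∈ [26, 46]  (≈ [26.0000, 46.0000])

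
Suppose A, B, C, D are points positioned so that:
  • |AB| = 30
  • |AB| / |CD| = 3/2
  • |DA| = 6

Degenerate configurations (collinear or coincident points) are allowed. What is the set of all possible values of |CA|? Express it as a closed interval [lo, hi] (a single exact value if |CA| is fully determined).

|AB| ∈ {30}
|AD| ∈ {6}
|CD| ∈ {20}
|BD| ∈ [24, 36]
|AC| ∈ [14, 26]
|BC| ∈ [4, 56]

|CA| ∈ [14, 26]  (≈ [14.0000, 26.0000])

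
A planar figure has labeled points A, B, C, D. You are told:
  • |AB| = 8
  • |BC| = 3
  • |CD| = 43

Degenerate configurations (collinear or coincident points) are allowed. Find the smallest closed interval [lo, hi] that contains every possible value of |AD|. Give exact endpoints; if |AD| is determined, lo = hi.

|AB| ∈ {8}
|BC| ∈ {3}
|CD| ∈ {43}
|AC| ∈ [5, 11]
|BD| ∈ [40, 46]
|AD| ∈ [32, 54]

|AD| ∈ [32, 54]  (≈ [32.0000, 54.0000])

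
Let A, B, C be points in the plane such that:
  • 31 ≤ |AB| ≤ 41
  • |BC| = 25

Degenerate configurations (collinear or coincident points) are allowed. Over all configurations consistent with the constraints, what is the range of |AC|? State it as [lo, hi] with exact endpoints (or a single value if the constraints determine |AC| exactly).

|AC| ∈ [6, 66]  (≈ [6.0000, 66.0000])

|AB| ∈ [31, 41]
|BC| ∈ {25}
|AC| ∈ [6, 66]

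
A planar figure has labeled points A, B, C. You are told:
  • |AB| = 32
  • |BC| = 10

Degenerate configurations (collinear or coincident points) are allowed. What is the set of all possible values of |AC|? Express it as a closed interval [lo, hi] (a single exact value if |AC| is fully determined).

|AB| ∈ {32}
|BC| ∈ {10}
|AC| ∈ [22, 42]

|AC| ∈ [22, 42]  (≈ [22.0000, 42.0000])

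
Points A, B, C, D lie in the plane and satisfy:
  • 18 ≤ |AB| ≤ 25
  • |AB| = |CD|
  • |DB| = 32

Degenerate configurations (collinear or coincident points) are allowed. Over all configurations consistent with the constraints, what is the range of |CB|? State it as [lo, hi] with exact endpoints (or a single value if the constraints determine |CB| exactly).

|AB| ∈ [18, 25]
|BD| ∈ {32}
|CD| ∈ [18, 25]
|AD| ∈ [7, 57]
|BC| ∈ [7, 57]
|AC| ∈ [0, 82]

|CB| ∈ [7, 57]  (≈ [7.0000, 57.0000])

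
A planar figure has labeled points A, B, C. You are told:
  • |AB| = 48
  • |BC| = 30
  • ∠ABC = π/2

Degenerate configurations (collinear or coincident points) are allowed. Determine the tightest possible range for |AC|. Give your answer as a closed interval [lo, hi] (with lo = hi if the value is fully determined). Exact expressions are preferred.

|AC| = 6·√(89)  (≈ 56.6039)

|AB| ∈ {48}
|BC| ∈ {30}
|AC| ∈ {6·√(89)}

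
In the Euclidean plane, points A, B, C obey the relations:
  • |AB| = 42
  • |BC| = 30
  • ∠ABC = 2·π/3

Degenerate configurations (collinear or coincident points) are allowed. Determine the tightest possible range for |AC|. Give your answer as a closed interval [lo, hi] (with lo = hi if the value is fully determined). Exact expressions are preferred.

|AB| ∈ {42}
|BC| ∈ {30}
|AC| ∈ {6·√(109)}

|AC| = 6·√(109)  (≈ 62.6418)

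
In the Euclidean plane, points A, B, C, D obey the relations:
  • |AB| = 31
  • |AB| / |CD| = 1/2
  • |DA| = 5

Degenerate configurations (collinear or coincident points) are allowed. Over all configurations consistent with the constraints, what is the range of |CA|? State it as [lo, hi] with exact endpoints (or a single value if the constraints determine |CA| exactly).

|CA| ∈ [57, 67]  (≈ [57.0000, 67.0000])

|AB| ∈ {31}
|AD| ∈ {5}
|CD| ∈ {62}
|BD| ∈ [26, 36]
|AC| ∈ [57, 67]
|BC| ∈ [26, 98]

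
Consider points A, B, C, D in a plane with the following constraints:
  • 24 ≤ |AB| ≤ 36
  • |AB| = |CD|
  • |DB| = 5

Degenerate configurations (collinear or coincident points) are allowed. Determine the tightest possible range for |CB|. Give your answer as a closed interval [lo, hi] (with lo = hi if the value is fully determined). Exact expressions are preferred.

|AB| ∈ [24, 36]
|BD| ∈ {5}
|CD| ∈ [24, 36]
|AD| ∈ [19, 41]
|BC| ∈ [19, 41]
|AC| ∈ [0, 77]

|CB| ∈ [19, 41]  (≈ [19.0000, 41.0000])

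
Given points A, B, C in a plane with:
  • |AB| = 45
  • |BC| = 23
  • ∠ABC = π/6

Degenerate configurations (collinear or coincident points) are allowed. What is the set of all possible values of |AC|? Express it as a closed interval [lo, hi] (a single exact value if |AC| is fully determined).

|AB| ∈ {45}
|BC| ∈ {23}
|AC| ∈ {√(2554 - 1035·√(3))}

|AC| = √(2554 - 1035·√(3))  (≈ 27.5922)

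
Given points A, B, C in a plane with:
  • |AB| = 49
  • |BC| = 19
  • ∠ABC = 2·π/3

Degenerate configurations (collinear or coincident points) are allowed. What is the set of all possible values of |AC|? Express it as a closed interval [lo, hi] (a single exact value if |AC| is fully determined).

|AC| = √(3693)  (≈ 60.7701)

|AB| ∈ {49}
|BC| ∈ {19}
|AC| ∈ {√(3693)}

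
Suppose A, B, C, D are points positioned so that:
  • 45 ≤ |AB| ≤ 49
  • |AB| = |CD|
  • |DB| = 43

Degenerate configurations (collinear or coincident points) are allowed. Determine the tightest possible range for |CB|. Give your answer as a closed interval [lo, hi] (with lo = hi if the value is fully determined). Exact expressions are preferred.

|AB| ∈ [45, 49]
|BD| ∈ {43}
|CD| ∈ [45, 49]
|AD| ∈ [2, 92]
|BC| ∈ [2, 92]
|AC| ∈ [0, 141]

|CB| ∈ [2, 92]  (≈ [2.0000, 92.0000])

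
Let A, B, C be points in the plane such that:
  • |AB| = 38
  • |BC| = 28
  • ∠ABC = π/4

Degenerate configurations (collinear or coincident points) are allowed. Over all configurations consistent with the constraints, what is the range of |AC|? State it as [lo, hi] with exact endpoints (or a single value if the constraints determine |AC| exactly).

|AC| = 2·√(557 - 266·√(2))  (≈ 26.8938)

|AB| ∈ {38}
|BC| ∈ {28}
|AC| ∈ {2·√(557 - 266·√(2))}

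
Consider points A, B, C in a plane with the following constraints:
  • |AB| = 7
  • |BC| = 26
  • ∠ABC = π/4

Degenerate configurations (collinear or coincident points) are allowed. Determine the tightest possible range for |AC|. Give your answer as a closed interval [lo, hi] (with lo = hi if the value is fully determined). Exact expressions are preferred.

|AC| = √(725 - 182·√(2))  (≈ 21.6244)

|AB| ∈ {7}
|BC| ∈ {26}
|AC| ∈ {√(725 - 182·√(2))}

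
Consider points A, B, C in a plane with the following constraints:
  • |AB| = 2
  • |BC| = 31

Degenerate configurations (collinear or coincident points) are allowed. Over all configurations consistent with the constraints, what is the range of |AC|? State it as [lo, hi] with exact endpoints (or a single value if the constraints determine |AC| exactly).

|AB| ∈ {2}
|BC| ∈ {31}
|AC| ∈ [29, 33]

|AC| ∈ [29, 33]  (≈ [29.0000, 33.0000])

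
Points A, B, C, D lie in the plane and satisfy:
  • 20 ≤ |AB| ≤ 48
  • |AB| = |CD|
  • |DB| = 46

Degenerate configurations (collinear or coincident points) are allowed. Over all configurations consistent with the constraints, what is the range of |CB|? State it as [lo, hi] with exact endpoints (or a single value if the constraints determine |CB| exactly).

|AB| ∈ [20, 48]
|BD| ∈ {46}
|CD| ∈ [20, 48]
|AD| ∈ [0, 94]
|BC| ∈ [0, 94]
|AC| ∈ [0, 142]

|CB| ∈ [0, 94]  (≈ [0.0000, 94.0000])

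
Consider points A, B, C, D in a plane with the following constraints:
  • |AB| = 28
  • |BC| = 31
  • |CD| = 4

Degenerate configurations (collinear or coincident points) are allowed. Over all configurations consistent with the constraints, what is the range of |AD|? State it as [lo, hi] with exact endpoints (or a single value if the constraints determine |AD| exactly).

|AB| ∈ {28}
|BC| ∈ {31}
|CD| ∈ {4}
|AC| ∈ [3, 59]
|BD| ∈ [27, 35]
|AD| ∈ [0, 63]

|AD| ∈ [0, 63]  (≈ [0.0000, 63.0000])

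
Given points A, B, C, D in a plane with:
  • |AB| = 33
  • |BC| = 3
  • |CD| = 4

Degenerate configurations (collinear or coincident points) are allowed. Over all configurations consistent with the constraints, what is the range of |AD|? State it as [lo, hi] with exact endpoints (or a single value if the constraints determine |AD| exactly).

|AB| ∈ {33}
|BC| ∈ {3}
|CD| ∈ {4}
|AC| ∈ [30, 36]
|BD| ∈ [1, 7]
|AD| ∈ [26, 40]

|AD| ∈ [26, 40]  (≈ [26.0000, 40.0000])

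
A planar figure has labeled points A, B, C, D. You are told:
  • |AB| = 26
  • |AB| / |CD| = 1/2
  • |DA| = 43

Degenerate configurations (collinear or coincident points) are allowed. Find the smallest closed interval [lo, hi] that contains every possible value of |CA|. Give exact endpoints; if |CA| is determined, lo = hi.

|AB| ∈ {26}
|AD| ∈ {43}
|CD| ∈ {52}
|BD| ∈ [17, 69]
|AC| ∈ [9, 95]
|BC| ∈ [0, 121]

|CA| ∈ [9, 95]  (≈ [9.0000, 95.0000])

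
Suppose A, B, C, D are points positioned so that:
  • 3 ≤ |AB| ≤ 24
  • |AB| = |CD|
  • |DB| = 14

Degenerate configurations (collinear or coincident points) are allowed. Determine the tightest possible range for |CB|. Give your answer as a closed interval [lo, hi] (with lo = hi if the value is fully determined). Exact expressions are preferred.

|AB| ∈ [3, 24]
|BD| ∈ {14}
|CD| ∈ [3, 24]
|AD| ∈ [0, 38]
|BC| ∈ [0, 38]
|AC| ∈ [0, 62]

|CB| ∈ [0, 38]  (≈ [0.0000, 38.0000])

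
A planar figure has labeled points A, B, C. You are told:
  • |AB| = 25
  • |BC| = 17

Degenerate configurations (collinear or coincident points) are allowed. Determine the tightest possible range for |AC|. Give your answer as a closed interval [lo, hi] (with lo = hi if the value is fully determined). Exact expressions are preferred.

|AB| ∈ {25}
|BC| ∈ {17}
|AC| ∈ [8, 42]

|AC| ∈ [8, 42]  (≈ [8.0000, 42.0000])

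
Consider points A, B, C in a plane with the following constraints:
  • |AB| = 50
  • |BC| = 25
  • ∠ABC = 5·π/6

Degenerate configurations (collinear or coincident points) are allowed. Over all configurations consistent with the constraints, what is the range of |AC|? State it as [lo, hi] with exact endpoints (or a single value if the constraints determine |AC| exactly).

|AC| = 25·√(2·√(3) + 5)  (≈ 72.7328)

|AB| ∈ {50}
|BC| ∈ {25}
|AC| ∈ {25·√(2·√(3) + 5)}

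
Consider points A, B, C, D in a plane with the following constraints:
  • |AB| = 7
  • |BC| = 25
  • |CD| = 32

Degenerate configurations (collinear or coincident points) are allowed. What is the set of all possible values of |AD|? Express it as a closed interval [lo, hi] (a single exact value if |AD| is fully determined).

|AB| ∈ {7}
|BC| ∈ {25}
|CD| ∈ {32}
|AC| ∈ [18, 32]
|BD| ∈ [7, 57]
|AD| ∈ [0, 64]

|AD| ∈ [0, 64]  (≈ [0.0000, 64.0000])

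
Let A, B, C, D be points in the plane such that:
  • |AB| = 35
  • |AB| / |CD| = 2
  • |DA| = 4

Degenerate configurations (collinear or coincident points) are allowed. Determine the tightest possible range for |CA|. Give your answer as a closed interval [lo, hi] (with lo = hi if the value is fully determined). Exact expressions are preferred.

|CA| ∈ [27/2, 43/2]  (≈ [13.5000, 21.5000])

|AB| ∈ {35}
|AD| ∈ {4}
|CD| ∈ {35/2}
|BD| ∈ [31, 39]
|AC| ∈ [27/2, 43/2]
|BC| ∈ [27/2, 113/2]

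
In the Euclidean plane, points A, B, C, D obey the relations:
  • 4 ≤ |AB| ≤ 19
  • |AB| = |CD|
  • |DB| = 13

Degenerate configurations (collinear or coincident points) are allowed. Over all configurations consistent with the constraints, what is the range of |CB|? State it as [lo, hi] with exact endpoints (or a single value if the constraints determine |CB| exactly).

|CB| ∈ [0, 32]  (≈ [0.0000, 32.0000])

|AB| ∈ [4, 19]
|BD| ∈ {13}
|CD| ∈ [4, 19]
|AD| ∈ [0, 32]
|BC| ∈ [0, 32]
|AC| ∈ [0, 51]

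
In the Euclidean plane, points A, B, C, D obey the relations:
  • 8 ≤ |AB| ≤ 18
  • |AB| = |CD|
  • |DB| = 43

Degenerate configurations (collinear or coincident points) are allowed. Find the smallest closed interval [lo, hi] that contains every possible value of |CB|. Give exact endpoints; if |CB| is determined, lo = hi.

|CB| ∈ [25, 61]  (≈ [25.0000, 61.0000])

|AB| ∈ [8, 18]
|BD| ∈ {43}
|CD| ∈ [8, 18]
|AD| ∈ [25, 61]
|BC| ∈ [25, 61]
|AC| ∈ [7, 79]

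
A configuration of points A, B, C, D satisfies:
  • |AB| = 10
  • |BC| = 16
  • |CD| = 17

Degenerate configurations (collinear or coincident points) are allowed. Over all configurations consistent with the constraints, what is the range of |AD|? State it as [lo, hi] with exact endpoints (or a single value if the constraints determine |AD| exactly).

|AB| ∈ {10}
|BC| ∈ {16}
|CD| ∈ {17}
|AC| ∈ [6, 26]
|BD| ∈ [1, 33]
|AD| ∈ [0, 43]

|AD| ∈ [0, 43]  (≈ [0.0000, 43.0000])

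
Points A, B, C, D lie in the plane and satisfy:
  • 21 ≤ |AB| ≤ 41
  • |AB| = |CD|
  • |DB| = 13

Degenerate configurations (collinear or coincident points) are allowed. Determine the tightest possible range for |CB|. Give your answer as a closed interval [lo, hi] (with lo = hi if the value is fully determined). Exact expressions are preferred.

|CB| ∈ [8, 54]  (≈ [8.0000, 54.0000])

|AB| ∈ [21, 41]
|BD| ∈ {13}
|CD| ∈ [21, 41]
|AD| ∈ [8, 54]
|BC| ∈ [8, 54]
|AC| ∈ [0, 95]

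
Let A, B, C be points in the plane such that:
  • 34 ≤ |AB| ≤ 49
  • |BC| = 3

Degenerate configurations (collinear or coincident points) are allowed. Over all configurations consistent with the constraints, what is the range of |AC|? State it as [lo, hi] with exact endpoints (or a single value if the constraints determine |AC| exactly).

|AB| ∈ [34, 49]
|BC| ∈ {3}
|AC| ∈ [31, 52]

|AC| ∈ [31, 52]  (≈ [31.0000, 52.0000])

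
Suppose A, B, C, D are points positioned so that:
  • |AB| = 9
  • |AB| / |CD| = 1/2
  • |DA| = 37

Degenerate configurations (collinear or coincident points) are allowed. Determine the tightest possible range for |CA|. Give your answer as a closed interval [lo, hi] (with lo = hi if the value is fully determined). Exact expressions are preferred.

|AB| ∈ {9}
|AD| ∈ {37}
|CD| ∈ {18}
|BD| ∈ [28, 46]
|AC| ∈ [19, 55]
|BC| ∈ [10, 64]

|CA| ∈ [19, 55]  (≈ [19.0000, 55.0000])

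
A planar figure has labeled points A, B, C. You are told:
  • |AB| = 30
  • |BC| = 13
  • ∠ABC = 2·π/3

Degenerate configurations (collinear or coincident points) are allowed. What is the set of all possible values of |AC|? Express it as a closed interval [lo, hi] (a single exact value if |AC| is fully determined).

|AC| = √(1459)  (≈ 38.1969)

|AB| ∈ {30}
|BC| ∈ {13}
|AC| ∈ {√(1459)}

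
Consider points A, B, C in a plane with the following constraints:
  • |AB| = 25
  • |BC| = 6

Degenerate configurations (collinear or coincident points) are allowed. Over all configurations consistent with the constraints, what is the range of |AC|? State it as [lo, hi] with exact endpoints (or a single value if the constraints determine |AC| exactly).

|AB| ∈ {25}
|BC| ∈ {6}
|AC| ∈ [19, 31]

|AC| ∈ [19, 31]  (≈ [19.0000, 31.0000])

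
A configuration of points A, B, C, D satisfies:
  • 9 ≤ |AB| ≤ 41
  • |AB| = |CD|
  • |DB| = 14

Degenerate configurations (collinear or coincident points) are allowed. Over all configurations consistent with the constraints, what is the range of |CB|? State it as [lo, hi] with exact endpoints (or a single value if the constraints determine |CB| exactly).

|CB| ∈ [0, 55]  (≈ [0.0000, 55.0000])

|AB| ∈ [9, 41]
|BD| ∈ {14}
|CD| ∈ [9, 41]
|AD| ∈ [0, 55]
|BC| ∈ [0, 55]
|AC| ∈ [0, 96]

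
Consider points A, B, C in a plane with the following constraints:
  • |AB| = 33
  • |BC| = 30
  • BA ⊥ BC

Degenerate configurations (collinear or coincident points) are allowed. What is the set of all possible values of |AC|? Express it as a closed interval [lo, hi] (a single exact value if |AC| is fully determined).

|AC| = 3·√(221)  (≈ 44.5982)

|AB| ∈ {33}
|BC| ∈ {30}
|AC| ∈ {3·√(221)}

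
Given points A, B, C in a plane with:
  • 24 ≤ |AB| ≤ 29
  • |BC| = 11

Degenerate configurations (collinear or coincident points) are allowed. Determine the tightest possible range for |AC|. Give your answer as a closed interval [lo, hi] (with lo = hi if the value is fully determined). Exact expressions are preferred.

|AB| ∈ [24, 29]
|BC| ∈ {11}
|AC| ∈ [13, 40]

|AC| ∈ [13, 40]  (≈ [13.0000, 40.0000])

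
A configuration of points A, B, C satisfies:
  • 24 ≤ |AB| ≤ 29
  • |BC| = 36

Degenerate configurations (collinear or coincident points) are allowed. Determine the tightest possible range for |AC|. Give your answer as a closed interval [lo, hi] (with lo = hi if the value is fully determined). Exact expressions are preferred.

|AC| ∈ [7, 65]  (≈ [7.0000, 65.0000])

|AB| ∈ [24, 29]
|BC| ∈ {36}
|AC| ∈ [7, 65]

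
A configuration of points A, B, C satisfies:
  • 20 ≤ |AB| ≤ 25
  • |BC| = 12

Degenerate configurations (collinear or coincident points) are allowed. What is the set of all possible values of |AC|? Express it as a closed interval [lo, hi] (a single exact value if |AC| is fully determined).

|AC| ∈ [8, 37]  (≈ [8.0000, 37.0000])

|AB| ∈ [20, 25]
|BC| ∈ {12}
|AC| ∈ [8, 37]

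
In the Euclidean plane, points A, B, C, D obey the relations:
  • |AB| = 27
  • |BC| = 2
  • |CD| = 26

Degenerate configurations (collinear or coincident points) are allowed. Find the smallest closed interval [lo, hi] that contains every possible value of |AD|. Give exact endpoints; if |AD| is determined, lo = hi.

|AD| ∈ [0, 55]  (≈ [0.0000, 55.0000])

|AB| ∈ {27}
|BC| ∈ {2}
|CD| ∈ {26}
|AC| ∈ [25, 29]
|BD| ∈ [24, 28]
|AD| ∈ [0, 55]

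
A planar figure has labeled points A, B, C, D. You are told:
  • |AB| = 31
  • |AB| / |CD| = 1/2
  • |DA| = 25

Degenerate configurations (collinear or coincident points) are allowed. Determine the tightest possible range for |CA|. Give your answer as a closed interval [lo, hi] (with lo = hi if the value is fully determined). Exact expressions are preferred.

|AB| ∈ {31}
|AD| ∈ {25}
|CD| ∈ {62}
|BD| ∈ [6, 56]
|AC| ∈ [37, 87]
|BC| ∈ [6, 118]

|CA| ∈ [37, 87]  (≈ [37.0000, 87.0000])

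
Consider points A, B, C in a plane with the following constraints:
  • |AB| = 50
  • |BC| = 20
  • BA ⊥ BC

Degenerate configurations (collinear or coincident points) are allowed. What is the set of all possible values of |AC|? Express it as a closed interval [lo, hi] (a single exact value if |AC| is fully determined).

|AB| ∈ {50}
|BC| ∈ {20}
|AC| ∈ {10·√(29)}

|AC| = 10·√(29)  (≈ 53.8516)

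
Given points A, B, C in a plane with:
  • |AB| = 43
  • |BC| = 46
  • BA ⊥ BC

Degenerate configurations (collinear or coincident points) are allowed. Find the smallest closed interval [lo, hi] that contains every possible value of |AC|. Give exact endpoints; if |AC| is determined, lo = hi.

|AB| ∈ {43}
|BC| ∈ {46}
|AC| ∈ {√(3965)}

|AC| = √(3965)  (≈ 62.9682)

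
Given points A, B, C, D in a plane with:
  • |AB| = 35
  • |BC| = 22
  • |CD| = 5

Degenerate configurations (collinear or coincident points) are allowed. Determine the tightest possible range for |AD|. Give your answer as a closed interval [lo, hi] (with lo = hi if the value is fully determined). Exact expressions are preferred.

|AB| ∈ {35}
|BC| ∈ {22}
|CD| ∈ {5}
|AC| ∈ [13, 57]
|BD| ∈ [17, 27]
|AD| ∈ [8, 62]

|AD| ∈ [8, 62]  (≈ [8.0000, 62.0000])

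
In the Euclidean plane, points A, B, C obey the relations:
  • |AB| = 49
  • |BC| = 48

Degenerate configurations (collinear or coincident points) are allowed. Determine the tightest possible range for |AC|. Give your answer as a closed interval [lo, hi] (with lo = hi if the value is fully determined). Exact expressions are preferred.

|AC| ∈ [1, 97]  (≈ [1.0000, 97.0000])

|AB| ∈ {49}
|BC| ∈ {48}
|AC| ∈ [1, 97]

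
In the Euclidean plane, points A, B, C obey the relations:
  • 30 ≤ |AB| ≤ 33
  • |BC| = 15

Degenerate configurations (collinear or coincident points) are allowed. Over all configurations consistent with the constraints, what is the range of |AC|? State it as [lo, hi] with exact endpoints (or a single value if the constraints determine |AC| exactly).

|AB| ∈ [30, 33]
|BC| ∈ {15}
|AC| ∈ [15, 48]

|AC| ∈ [15, 48]  (≈ [15.0000, 48.0000])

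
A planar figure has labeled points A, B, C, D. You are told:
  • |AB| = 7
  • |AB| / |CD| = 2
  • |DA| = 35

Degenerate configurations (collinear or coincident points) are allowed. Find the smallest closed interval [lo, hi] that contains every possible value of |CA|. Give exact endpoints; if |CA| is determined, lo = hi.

|CA| ∈ [63/2, 77/2]  (≈ [31.5000, 38.5000])

|AB| ∈ {7}
|AD| ∈ {35}
|CD| ∈ {7/2}
|BD| ∈ [28, 42]
|AC| ∈ [63/2, 77/2]
|BC| ∈ [49/2, 91/2]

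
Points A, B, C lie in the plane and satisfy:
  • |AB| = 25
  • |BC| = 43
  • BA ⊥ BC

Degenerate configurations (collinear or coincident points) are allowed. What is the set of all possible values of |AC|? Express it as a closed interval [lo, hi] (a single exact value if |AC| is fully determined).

|AB| ∈ {25}
|BC| ∈ {43}
|AC| ∈ {√(2474)}

|AC| = √(2474)  (≈ 49.7393)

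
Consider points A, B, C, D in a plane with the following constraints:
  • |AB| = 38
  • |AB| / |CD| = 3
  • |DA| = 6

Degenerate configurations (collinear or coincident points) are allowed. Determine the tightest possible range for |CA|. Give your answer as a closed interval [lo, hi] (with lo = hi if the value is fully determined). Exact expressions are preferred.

|CA| ∈ [20/3, 56/3]  (≈ [6.6667, 18.6667])

|AB| ∈ {38}
|AD| ∈ {6}
|CD| ∈ {38/3}
|BD| ∈ [32, 44]
|AC| ∈ [20/3, 56/3]
|BC| ∈ [58/3, 170/3]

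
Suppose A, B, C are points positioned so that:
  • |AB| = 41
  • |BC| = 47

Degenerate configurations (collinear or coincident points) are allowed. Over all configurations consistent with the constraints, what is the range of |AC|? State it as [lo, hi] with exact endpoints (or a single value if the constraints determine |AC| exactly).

|AC| ∈ [6, 88]  (≈ [6.0000, 88.0000])

|AB| ∈ {41}
|BC| ∈ {47}
|AC| ∈ [6, 88]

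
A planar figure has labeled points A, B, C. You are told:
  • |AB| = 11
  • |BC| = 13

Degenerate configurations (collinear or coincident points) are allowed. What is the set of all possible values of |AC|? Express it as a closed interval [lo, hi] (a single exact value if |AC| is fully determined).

|AC| ∈ [2, 24]  (≈ [2.0000, 24.0000])

|AB| ∈ {11}
|BC| ∈ {13}
|AC| ∈ [2, 24]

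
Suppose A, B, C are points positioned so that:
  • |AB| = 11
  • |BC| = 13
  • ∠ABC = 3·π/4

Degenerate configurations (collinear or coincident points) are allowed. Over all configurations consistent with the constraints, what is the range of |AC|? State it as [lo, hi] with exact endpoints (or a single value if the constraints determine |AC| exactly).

|AB| ∈ {11}
|BC| ∈ {13}
|AC| ∈ {√(143·√(2) + 290)}

|AC| = √(143·√(2) + 290)  (≈ 22.1863)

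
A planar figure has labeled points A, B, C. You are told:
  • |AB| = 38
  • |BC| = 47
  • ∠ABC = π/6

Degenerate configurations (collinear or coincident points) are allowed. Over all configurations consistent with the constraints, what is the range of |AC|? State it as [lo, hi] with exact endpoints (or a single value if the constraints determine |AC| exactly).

|AB| ∈ {38}
|BC| ∈ {47}
|AC| ∈ {√(3653 - 1786·√(3))}

|AC| = √(3653 - 1786·√(3))  (≈ 23.6550)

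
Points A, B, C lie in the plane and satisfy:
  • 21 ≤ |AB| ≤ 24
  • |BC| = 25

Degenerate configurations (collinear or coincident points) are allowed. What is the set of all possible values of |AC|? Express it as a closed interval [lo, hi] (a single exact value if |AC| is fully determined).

|AC| ∈ [1, 49]  (≈ [1.0000, 49.0000])

|AB| ∈ [21, 24]
|BC| ∈ {25}
|AC| ∈ [1, 49]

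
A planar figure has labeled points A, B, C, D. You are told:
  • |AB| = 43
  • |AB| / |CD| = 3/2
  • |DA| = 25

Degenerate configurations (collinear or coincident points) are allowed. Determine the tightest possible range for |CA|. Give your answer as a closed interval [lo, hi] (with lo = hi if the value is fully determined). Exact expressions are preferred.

|AB| ∈ {43}
|AD| ∈ {25}
|CD| ∈ {86/3}
|BD| ∈ [18, 68]
|AC| ∈ [11/3, 161/3]
|BC| ∈ [0, 290/3]

|CA| ∈ [11/3, 161/3]  (≈ [3.6667, 53.6667])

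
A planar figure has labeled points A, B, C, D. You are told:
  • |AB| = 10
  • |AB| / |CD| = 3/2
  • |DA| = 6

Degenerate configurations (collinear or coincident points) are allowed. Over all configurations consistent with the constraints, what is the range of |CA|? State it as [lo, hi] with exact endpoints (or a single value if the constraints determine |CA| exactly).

|CA| ∈ [2/3, 38/3]  (≈ [0.6667, 12.6667])

|AB| ∈ {10}
|AD| ∈ {6}
|CD| ∈ {20/3}
|BD| ∈ [4, 16]
|AC| ∈ [2/3, 38/3]
|BC| ∈ [0, 68/3]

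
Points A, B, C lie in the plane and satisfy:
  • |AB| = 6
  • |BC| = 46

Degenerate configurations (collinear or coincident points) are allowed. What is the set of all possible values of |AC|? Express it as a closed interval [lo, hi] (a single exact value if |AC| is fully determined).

|AC| ∈ [40, 52]  (≈ [40.0000, 52.0000])

|AB| ∈ {6}
|BC| ∈ {46}
|AC| ∈ [40, 52]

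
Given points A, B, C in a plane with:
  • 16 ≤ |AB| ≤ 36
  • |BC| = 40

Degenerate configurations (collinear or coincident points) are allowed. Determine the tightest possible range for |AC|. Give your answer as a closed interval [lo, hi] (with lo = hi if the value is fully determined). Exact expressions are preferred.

|AC| ∈ [4, 76]  (≈ [4.0000, 76.0000])

|AB| ∈ [16, 36]
|BC| ∈ {40}
|AC| ∈ [4, 76]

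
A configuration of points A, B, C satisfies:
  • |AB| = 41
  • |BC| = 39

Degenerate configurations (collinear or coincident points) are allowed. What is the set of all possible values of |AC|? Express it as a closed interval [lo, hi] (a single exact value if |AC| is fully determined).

|AB| ∈ {41}
|BC| ∈ {39}
|AC| ∈ [2, 80]

|AC| ∈ [2, 80]  (≈ [2.0000, 80.0000])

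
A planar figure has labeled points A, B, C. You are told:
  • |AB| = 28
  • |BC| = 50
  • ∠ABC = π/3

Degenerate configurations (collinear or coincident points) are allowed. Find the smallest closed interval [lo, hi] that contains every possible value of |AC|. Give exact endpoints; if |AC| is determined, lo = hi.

|AC| = 2·√(471)  (≈ 43.4051)

|AB| ∈ {28}
|BC| ∈ {50}
|AC| ∈ {2·√(471)}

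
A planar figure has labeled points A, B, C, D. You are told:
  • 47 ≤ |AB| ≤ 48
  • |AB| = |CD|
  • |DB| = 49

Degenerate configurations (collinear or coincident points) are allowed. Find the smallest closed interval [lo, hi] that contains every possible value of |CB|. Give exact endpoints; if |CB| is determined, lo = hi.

|AB| ∈ [47, 48]
|BD| ∈ {49}
|CD| ∈ [47, 48]
|AD| ∈ [1, 97]
|BC| ∈ [1, 97]
|AC| ∈ [0, 145]

|CB| ∈ [1, 97]  (≈ [1.0000, 97.0000])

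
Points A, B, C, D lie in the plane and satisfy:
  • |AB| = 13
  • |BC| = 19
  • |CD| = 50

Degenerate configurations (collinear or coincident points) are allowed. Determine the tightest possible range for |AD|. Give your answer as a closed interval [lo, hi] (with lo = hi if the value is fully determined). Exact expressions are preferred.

|AB| ∈ {13}
|BC| ∈ {19}
|CD| ∈ {50}
|AC| ∈ [6, 32]
|BD| ∈ [31, 69]
|AD| ∈ [18, 82]

|AD| ∈ [18, 82]  (≈ [18.0000, 82.0000])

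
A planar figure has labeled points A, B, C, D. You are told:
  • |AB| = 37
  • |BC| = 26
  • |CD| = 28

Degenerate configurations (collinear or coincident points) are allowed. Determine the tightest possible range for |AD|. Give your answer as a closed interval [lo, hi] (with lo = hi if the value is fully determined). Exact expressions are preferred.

|AD| ∈ [0, 91]  (≈ [0.0000, 91.0000])

|AB| ∈ {37}
|BC| ∈ {26}
|CD| ∈ {28}
|AC| ∈ [11, 63]
|BD| ∈ [2, 54]
|AD| ∈ [0, 91]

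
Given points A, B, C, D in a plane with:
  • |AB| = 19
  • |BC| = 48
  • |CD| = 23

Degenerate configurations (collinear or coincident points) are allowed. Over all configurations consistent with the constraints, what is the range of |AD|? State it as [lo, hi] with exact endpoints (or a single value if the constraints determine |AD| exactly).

|AB| ∈ {19}
|BC| ∈ {48}
|CD| ∈ {23}
|AC| ∈ [29, 67]
|BD| ∈ [25, 71]
|AD| ∈ [6, 90]

|AD| ∈ [6, 90]  (≈ [6.0000, 90.0000])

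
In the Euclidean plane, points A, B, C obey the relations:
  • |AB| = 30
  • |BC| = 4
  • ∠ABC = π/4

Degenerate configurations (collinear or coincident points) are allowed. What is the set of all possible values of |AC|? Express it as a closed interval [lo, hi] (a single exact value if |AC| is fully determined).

|AB| ∈ {30}
|BC| ∈ {4}
|AC| ∈ {2·√(229 - 30·√(2))}

|AC| = 2·√(229 - 30·√(2))  (≈ 27.3184)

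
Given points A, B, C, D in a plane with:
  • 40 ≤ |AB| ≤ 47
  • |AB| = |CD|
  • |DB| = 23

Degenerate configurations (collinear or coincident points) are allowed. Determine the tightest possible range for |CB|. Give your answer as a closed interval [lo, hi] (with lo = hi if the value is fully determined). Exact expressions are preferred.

|AB| ∈ [40, 47]
|BD| ∈ {23}
|CD| ∈ [40, 47]
|AD| ∈ [17, 70]
|BC| ∈ [17, 70]
|AC| ∈ [0, 117]

|CB| ∈ [17, 70]  (≈ [17.0000, 70.0000])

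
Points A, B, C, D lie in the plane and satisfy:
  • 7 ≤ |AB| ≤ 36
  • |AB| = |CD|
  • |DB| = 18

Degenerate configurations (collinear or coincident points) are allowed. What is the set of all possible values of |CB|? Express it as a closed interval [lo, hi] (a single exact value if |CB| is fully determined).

|AB| ∈ [7, 36]
|BD| ∈ {18}
|CD| ∈ [7, 36]
|AD| ∈ [0, 54]
|BC| ∈ [0, 54]
|AC| ∈ [0, 90]

|CB| ∈ [0, 54]  (≈ [0.0000, 54.0000])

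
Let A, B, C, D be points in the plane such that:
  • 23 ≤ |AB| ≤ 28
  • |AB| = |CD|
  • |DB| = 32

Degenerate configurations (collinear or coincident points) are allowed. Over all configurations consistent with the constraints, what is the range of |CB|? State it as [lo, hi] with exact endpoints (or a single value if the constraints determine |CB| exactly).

|AB| ∈ [23, 28]
|BD| ∈ {32}
|CD| ∈ [23, 28]
|AD| ∈ [4, 60]
|BC| ∈ [4, 60]
|AC| ∈ [0, 88]

|CB| ∈ [4, 60]  (≈ [4.0000, 60.0000])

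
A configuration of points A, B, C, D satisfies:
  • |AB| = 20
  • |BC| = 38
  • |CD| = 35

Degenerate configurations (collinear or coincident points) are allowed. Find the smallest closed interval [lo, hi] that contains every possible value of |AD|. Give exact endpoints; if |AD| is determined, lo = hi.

|AD| ∈ [0, 93]  (≈ [0.0000, 93.0000])

|AB| ∈ {20}
|BC| ∈ {38}
|CD| ∈ {35}
|AC| ∈ [18, 58]
|BD| ∈ [3, 73]
|AD| ∈ [0, 93]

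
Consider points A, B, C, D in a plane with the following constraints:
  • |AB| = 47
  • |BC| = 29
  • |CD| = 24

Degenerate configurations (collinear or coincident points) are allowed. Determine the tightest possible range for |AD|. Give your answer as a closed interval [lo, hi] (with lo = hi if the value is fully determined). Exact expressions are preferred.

|AB| ∈ {47}
|BC| ∈ {29}
|CD| ∈ {24}
|AC| ∈ [18, 76]
|BD| ∈ [5, 53]
|AD| ∈ [0, 100]

|AD| ∈ [0, 100]  (≈ [0.0000, 100.0000])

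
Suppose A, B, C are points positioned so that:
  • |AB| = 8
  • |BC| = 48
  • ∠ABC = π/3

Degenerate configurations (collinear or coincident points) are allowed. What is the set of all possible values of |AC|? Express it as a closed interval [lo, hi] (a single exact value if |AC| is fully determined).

|AC| = 8·√(31)  (≈ 44.5421)

|AB| ∈ {8}
|BC| ∈ {48}
|AC| ∈ {8·√(31)}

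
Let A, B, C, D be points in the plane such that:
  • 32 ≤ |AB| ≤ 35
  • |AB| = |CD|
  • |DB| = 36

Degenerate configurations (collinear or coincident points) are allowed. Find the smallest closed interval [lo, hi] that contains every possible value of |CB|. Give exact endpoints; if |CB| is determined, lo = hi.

|AB| ∈ [32, 35]
|BD| ∈ {36}
|CD| ∈ [32, 35]
|AD| ∈ [1, 71]
|BC| ∈ [1, 71]
|AC| ∈ [0, 106]

|CB| ∈ [1, 71]  (≈ [1.0000, 71.0000])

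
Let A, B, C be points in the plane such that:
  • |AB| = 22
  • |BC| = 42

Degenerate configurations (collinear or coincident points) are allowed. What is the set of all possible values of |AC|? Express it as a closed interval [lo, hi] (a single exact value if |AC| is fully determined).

|AC| ∈ [20, 64]  (≈ [20.0000, 64.0000])

|AB| ∈ {22}
|BC| ∈ {42}
|AC| ∈ [20, 64]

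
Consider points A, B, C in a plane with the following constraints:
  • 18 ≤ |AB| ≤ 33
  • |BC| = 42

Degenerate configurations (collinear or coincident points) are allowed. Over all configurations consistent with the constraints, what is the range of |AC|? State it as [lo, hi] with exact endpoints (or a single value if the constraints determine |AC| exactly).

|AB| ∈ [18, 33]
|BC| ∈ {42}
|AC| ∈ [9, 75]

|AC| ∈ [9, 75]  (≈ [9.0000, 75.0000])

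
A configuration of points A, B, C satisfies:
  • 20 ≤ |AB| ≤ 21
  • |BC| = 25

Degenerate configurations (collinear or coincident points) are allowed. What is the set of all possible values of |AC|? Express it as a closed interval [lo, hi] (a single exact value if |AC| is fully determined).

|AB| ∈ [20, 21]
|BC| ∈ {25}
|AC| ∈ [4, 46]

|AC| ∈ [4, 46]  (≈ [4.0000, 46.0000])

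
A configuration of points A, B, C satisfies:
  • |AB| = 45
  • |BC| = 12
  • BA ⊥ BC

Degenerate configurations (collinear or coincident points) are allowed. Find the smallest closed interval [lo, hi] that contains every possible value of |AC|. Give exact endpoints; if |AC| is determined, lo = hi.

|AC| = 3·√(241)  (≈ 46.5725)

|AB| ∈ {45}
|BC| ∈ {12}
|AC| ∈ {3·√(241)}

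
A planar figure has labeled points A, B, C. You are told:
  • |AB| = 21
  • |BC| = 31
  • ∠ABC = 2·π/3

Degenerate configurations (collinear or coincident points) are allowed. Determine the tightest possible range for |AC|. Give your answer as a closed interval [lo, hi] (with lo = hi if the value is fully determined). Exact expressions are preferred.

|AC| = √(2053)  (≈ 45.3100)

|AB| ∈ {21}
|BC| ∈ {31}
|AC| ∈ {√(2053)}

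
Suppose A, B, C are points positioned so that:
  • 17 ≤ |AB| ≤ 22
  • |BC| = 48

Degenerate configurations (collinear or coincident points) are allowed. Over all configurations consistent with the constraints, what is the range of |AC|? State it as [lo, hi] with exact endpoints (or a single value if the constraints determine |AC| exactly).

|AB| ∈ [17, 22]
|BC| ∈ {48}
|AC| ∈ [26, 70]

|AC| ∈ [26, 70]  (≈ [26.0000, 70.0000])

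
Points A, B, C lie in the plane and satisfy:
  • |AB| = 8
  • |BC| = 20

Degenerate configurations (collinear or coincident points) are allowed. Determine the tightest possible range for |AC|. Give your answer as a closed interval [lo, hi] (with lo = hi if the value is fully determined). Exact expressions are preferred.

|AB| ∈ {8}
|BC| ∈ {20}
|AC| ∈ [12, 28]

|AC| ∈ [12, 28]  (≈ [12.0000, 28.0000])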